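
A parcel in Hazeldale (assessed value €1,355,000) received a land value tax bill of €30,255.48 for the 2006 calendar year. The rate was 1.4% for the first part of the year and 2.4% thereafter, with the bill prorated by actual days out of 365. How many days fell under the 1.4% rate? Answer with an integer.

Let d = days at the first rate; then 365 − d days at the second rate.
€1,355,000 × [1.4%·d + 2.4%·(365−d)] / 365 = €30,255.48
Solving gives d = 61, so the new rate took effect on 3 March 2006.

61 days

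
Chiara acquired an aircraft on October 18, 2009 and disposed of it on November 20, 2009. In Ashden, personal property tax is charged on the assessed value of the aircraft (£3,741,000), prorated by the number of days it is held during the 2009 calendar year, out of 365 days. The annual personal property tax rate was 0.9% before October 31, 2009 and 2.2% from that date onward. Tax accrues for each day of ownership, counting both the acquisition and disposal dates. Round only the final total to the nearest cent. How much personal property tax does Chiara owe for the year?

October 18 – October 30, 2009: 13 days at 0.9% → £3,741,000 × 0.9% × 13/365 = £1,199.1699
October 31 – November 20, 2009: 21 days at 2.2% → £3,741,000 × 2.2% × 21/365 = £4,735.1836
Total = £5,934.3534

£5,934.35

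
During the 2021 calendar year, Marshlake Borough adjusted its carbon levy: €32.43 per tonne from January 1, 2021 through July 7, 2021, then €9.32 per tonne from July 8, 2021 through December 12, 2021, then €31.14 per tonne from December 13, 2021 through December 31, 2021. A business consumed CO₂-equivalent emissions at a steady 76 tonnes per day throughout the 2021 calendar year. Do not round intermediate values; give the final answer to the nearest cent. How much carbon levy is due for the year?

January 1 – July 7, 2021: 188 days × 76 tonnes/day = 14,288 tonnes at €32.43/tonne → €463359.84
July 8 – December 12, 2021: 158 days × 76 tonnes/day = 12,008 tonnes at €9.32/tonne → €111914.56
December 13 – December 31, 2021: 19 days × 76 tonnes/day = 1,444 tonnes at €31.14/tonne → €44966.16

€620240.56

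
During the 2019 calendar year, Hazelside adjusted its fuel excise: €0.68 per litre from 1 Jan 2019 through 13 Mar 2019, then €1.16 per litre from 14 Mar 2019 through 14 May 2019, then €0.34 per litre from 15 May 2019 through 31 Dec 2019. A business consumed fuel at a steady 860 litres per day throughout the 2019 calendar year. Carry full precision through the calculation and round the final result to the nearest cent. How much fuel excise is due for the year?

€171501.20

1 Jan – 13 Mar 2019: 72 days × 860 litres/day = 61,920 litres at €0.68/litre → €42105.60
14 Mar – 14 May 2019: 62 days × 860 litres/day = 53,320 litres at €1.16/litre → €61851.20
15 May – 31 Dec 2019: 231 days × 860 litres/day = 198,660 litres at €0.34/litre → €67544.40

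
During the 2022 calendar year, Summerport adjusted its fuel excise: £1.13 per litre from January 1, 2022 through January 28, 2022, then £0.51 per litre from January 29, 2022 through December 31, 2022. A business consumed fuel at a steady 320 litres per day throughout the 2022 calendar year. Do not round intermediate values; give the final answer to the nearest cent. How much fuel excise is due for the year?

January 1 – January 28, 2022: 28 days × 320 litres/day = 8,960 litres at £1.13/litre → £10124.80
January 29 – December 31, 2022: 337 days × 320 litres/day = 107,840 litres at £0.51/litre → £54998.40

£65123.20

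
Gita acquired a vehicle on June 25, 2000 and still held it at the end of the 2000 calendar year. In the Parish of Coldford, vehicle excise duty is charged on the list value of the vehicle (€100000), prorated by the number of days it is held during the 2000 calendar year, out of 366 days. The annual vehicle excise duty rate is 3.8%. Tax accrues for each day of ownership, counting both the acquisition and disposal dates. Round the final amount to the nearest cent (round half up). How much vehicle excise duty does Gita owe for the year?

Days held (June 25 – December 31, 2000): 190 out of 366
Tax = €100000 × 3.8% × 190/366 = €1972.6776

€1972.68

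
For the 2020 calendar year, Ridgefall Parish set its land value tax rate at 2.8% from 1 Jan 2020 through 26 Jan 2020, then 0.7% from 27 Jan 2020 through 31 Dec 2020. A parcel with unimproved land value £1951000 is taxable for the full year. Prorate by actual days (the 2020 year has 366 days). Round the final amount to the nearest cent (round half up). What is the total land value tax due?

1 Jan – 26 Jan 2020: 26 days at 2.8% → £1951000 × 2.8% × 26/366 = £3880.6776
27 Jan – 31 Dec 2020: 340 days at 0.7% → £1951000 × 0.7% × 340/366 = £12686.8306
Total = £16567.5082

£16567.51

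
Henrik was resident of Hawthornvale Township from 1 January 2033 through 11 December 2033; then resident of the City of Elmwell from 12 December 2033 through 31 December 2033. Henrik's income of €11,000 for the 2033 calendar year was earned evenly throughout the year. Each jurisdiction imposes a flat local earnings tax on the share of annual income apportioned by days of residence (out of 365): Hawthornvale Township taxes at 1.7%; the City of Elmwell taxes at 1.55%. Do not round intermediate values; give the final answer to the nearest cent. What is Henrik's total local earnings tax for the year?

Hawthornvale Township, 1 January – 11 December 2033: 345 days → €11,000 × 1.7% × 345/365 = €176.7534
The City of Elmwell, 12 December – 31 December 2033: 20 days → €11,000 × 1.55% × 20/365 = €9.3425
Total = €186.0959

€186.10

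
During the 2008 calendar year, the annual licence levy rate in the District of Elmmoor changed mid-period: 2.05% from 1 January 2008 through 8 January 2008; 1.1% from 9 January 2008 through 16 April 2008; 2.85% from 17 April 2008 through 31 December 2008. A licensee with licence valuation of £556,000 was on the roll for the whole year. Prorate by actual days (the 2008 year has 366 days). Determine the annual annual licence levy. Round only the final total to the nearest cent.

£13,116.89

1 January – 8 January 2008: 8 days at 2.05% → £556,000 × 2.05% × 8/366 = £249.1366
9 January – 16 April 2008: 99 days at 1.1% → £556,000 × 1.1% × 99/366 = £1,654.3279
17 April – 31 December 2008: 259 days at 2.85% → £556,000 × 2.85% × 259/366 = £11,213.4262
Total = £13,116.8907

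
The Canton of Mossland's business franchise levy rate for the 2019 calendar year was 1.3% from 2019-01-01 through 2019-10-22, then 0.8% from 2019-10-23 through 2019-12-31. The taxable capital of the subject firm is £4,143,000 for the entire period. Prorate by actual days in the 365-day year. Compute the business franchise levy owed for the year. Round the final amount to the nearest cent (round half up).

£49,886.26

2019-01-01 to 2019-10-22: 295 days at 1.3% → £4,143,000 × 1.3% × 295/365 = £43,529.8767
2019-10-23 to 2019-12-31: 70 days at 0.8% → £4,143,000 × 0.8% × 70/365 = £6,356.3836
Total = £49,886.2603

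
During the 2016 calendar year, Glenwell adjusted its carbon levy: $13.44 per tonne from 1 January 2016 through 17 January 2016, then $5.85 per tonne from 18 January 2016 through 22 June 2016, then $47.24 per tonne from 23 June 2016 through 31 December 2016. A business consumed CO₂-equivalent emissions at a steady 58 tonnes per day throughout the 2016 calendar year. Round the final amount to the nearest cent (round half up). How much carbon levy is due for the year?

$592,586.58

1 January – 17 January 2016: 17 days × 58 tonnes/day = 986 tonnes at $13.44/tonne → $13,251.84
18 January – 22 June 2016: 157 days × 58 tonnes/day = 9,106 tonnes at $5.85/tonne → $53,270.10
23 June – 31 December 2016: 192 days × 58 tonnes/day = 11,136 tonnes at $47.24/tonne → $526,064.64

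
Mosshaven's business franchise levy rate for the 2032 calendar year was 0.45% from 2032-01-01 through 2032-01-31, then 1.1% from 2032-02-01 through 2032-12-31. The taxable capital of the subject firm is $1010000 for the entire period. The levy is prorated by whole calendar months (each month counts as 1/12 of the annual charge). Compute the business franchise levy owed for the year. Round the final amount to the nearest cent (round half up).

$10562.92

2032-01-01 to 2032-01-31: 1 month at 0.45% → $1010000 × 0.45% × 1/12 = $378.7500
2032-02-01 to 2032-12-31: 11 months at 1.1% → $1010000 × 1.1% × 11/12 = $10184.1667
Total = $10562.9167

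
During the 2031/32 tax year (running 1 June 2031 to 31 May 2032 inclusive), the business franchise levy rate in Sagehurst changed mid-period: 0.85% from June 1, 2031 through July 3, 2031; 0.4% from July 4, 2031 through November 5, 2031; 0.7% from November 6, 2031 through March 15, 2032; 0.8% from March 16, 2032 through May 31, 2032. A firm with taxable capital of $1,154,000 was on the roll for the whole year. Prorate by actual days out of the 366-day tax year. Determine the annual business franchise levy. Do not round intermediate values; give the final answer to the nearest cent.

$7,294.48

June 1 – July 3, 2031: 33 days at 0.85% → $1,154,000 × 0.85% × 33/366 = $884.4180
July 4 – November 5, 2031: 125 days at 0.4% → $1,154,000 × 0.4% × 125/366 = $1,576.5027
November 6, 2031 – March 15, 2032: 131 days at 0.7% → $1,154,000 × 0.7% × 131/366 = $2,891.3060
March 16 – May 31, 2032: 77 days at 0.8% → $1,154,000 × 0.8% × 77/366 = $1,942.2514
Total = $7,294.4781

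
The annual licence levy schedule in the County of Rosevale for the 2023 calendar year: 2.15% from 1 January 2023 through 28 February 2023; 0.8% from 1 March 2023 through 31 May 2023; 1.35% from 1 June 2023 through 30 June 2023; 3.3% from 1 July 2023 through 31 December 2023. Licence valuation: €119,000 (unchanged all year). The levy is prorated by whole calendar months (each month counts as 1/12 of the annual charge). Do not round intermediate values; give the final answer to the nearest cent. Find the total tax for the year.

€2,761.79

1 January – 28 February 2023: 2 months at 2.15% → €119,000 × 2.15% × 2/12 = €426.4167
1 March – 31 May 2023: 3 months at 0.8% → €119,000 × 0.8% × 3/12 = €238.0000
1 June – 30 June 2023: 1 month at 1.35% → €119,000 × 1.35% × 1/12 = €133.8750
1 July – 31 December 2023: 6 months at 3.3% → €119,000 × 3.3% × 6/12 = €1,963.5000
Total = €2,761.7917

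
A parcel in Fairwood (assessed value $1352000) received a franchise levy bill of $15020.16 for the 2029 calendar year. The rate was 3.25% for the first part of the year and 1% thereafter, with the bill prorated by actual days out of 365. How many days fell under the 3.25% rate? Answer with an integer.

18 days

Let d = days at the first rate; then 365 − d days at the second rate.
$1352000 × [3.25%·d + 1%·(365−d)] / 365 = $15020.16
Solving gives d = 18, so the new rate took effect on 19 Jan 2029.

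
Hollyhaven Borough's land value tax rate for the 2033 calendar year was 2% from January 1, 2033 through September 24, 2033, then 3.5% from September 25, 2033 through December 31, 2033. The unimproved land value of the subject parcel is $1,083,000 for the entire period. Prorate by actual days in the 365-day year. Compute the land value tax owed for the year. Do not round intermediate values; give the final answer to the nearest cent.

January 1 – September 24, 2033: 267 days at 2% → $1,083,000 × 2% × 267/365 = $15,844.4384
September 25 – December 31, 2033: 98 days at 3.5% → $1,083,000 × 3.5% × 98/365 = $10,177.2329
Total = $26,021.6712

$26,021.67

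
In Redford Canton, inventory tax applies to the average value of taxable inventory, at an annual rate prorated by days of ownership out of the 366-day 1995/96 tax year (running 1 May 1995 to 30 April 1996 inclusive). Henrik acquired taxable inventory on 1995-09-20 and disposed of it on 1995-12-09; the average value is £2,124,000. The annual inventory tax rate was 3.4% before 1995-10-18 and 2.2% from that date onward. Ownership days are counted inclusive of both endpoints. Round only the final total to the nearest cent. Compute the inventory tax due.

£12,291.34

1995-09-20 to 1995-10-17: 28 days at 3.4% → £2,124,000 × 3.4% × 28/366 = £5,524.7213
1995-10-18 to 1995-12-09: 53 days at 2.2% → £2,124,000 × 2.2% × 53/366 = £6,766.6230
Total = £12,291.3443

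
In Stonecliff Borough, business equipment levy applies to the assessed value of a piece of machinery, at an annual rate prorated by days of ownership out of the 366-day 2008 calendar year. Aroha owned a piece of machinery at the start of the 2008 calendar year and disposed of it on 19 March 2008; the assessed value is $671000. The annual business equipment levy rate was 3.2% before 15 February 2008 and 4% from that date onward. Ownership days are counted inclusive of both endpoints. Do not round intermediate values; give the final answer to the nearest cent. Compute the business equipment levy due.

1 January – 14 February 2008: 45 days at 3.2% → $671000 × 3.2% × 45/366 = $2640.0000
15 February – 19 March 2008: 34 days at 4% → $671000 × 4% × 34/366 = $2493.3333
Total = $5133.3333

$5133.33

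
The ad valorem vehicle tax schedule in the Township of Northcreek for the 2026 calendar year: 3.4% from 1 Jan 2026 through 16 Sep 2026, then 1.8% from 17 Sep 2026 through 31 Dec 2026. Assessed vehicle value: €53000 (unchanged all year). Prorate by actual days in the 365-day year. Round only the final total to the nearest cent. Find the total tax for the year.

€1555.73

1 Jan – 16 Sep 2026: 259 days at 3.4% → €53000 × 3.4% × 259/365 = €1278.6795
17 Sep – 31 Dec 2026: 106 days at 1.8% → €53000 × 1.8% × 106/365 = €277.0521
Total = €1555.7315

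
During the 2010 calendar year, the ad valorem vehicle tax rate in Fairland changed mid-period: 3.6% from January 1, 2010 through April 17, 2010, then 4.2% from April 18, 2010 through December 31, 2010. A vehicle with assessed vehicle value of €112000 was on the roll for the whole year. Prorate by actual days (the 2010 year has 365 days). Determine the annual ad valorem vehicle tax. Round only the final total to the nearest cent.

January 1 – April 17, 2010: 107 days at 3.6% → €112000 × 3.6% × 107/365 = €1181.9836
April 18 – December 31, 2010: 258 days at 4.2% → €112000 × 4.2% × 258/365 = €3325.0192
Total = €4507.0027

€4507.00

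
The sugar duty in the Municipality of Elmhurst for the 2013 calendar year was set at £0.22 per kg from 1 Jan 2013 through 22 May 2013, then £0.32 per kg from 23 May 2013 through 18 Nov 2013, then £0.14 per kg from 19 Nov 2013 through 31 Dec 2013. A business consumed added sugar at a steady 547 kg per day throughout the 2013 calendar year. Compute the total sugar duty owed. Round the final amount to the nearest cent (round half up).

1 Jan – 22 May 2013: 142 days × 547 kg/day = 77,674 kg at £0.22/kg → £17,088.28
23 May – 18 Nov 2013: 180 days × 547 kg/day = 98,460 kg at £0.32/kg → £31,507.20
19 Nov – 31 Dec 2013: 43 days × 547 kg/day = 23,521 kg at £0.14/kg → £3,292.94

£51,888.42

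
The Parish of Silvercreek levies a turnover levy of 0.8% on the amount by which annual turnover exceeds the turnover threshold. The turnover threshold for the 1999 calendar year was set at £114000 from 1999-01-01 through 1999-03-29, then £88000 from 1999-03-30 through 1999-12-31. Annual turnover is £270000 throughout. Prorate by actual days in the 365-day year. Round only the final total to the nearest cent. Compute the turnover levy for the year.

£1405.85

1999-01-01 to 1999-03-29: 88 days, exemption £114000 → (£270000 − £114000) × 0.8% × 88/365 = £300.8877
1999-03-30 to 1999-12-31: 277 days, exemption £88000 → (£270000 − £88000) × 0.8% × 277/365 = £1104.9644
Total = £1405.8521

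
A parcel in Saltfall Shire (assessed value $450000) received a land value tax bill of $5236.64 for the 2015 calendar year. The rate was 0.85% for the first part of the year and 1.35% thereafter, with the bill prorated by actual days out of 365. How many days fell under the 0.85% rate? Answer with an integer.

Let d = days at the first rate; then 365 − d days at the second rate.
$450000 × [0.85%·d + 1.35%·(365−d)] / 365 = $5236.64
Solving gives d = 136, so the new rate took effect on 17 May 2015.

136 days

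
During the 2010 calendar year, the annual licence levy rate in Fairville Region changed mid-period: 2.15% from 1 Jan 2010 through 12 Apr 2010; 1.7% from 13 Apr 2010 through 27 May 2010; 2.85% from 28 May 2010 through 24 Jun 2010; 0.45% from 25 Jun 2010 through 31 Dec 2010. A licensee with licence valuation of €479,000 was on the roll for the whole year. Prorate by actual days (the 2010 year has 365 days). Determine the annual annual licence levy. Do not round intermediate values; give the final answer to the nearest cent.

1 Jan – 12 Apr 2010: 102 days at 2.15% → €479,000 × 2.15% × 102/365 = €2,877.9370
13 Apr – 27 May 2010: 45 days at 1.7% → €479,000 × 1.7% × 45/365 = €1,003.9315
28 May – 24 Jun 2010: 28 days at 2.85% → €479,000 × 2.85% × 28/365 = €1,047.2384
25 Jun – 31 Dec 2010: 190 days at 0.45% → €479,000 × 0.45% × 190/365 = €1,122.0411
Total = €6,051.1479

€6,051.15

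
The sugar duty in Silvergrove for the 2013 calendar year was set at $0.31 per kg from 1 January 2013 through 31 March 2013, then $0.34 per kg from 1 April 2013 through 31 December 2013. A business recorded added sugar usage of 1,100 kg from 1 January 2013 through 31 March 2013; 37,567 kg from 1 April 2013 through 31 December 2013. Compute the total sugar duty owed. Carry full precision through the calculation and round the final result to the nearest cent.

$13,113.78

1 January – 31 March 2013: 1,100 kg at $0.31/kg → $341.00
1 April – 31 December 2013: 37,567 kg at $0.34/kg → $12,772.78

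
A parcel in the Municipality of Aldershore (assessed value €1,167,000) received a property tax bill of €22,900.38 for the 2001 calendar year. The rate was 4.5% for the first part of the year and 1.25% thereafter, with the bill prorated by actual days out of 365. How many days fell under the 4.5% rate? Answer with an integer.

80 days

Let d = days at the first rate; then 365 − d days at the second rate.
€1,167,000 × [4.5%·d + 1.25%·(365−d)] / 365 = €22,900.38
Solving gives d = 80, so the new rate took effect on 22 Mar 2001.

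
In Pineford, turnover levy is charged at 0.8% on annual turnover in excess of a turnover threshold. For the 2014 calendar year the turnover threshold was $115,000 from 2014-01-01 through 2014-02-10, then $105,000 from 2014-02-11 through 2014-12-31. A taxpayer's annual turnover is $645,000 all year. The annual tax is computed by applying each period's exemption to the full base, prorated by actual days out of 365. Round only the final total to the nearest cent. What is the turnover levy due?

2014-01-01 to 2014-02-10: 41 days, exemption $115,000 → ($645,000 − $115,000) × 0.8% × 41/365 = $476.2740
2014-02-11 to 2014-12-31: 324 days, exemption $105,000 → ($645,000 − $105,000) × 0.8% × 324/365 = $3,834.7397
Total = $4,311.0137

$4,311.01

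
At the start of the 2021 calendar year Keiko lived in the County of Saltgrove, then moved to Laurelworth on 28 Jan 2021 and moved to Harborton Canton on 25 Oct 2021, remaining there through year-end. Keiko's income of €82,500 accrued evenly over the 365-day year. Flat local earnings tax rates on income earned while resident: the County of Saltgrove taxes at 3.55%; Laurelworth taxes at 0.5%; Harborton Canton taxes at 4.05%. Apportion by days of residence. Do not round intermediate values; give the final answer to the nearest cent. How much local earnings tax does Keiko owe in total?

The County of Saltgrove, 1 Jan – 27 Jan 2021: 27 days → €82,500 × 3.55% × 27/365 = €216.6473
Laurelworth, 28 Jan – 24 Oct 2021: 270 days → €82,500 × 0.5% × 270/365 = €305.1370
Harborton Canton, 25 Oct – 31 Dec 2021: 68 days → €82,500 × 4.05% × 68/365 = €622.4795
Total = €1,144.2637

€1,144.26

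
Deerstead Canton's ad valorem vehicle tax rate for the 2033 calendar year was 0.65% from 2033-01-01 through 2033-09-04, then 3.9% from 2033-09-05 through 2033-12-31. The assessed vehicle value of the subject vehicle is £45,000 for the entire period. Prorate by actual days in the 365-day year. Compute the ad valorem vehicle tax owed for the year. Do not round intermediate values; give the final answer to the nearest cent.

£765.31

2033-01-01 to 2033-09-04: 247 days at 0.65% → £45,000 × 0.65% × 247/365 = £197.9384
2033-09-05 to 2033-12-31: 118 days at 3.9% → £45,000 × 3.9% × 118/365 = £567.3699
Total = £765.3082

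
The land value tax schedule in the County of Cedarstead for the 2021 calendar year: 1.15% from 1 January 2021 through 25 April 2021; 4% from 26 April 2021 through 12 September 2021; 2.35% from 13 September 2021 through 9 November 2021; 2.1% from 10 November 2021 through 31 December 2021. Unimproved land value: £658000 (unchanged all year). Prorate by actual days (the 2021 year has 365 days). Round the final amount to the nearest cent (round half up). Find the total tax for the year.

£16905.19

1 January – 25 April 2021: 115 days at 1.15% → £658000 × 1.15% × 115/365 = £2384.1233
26 April – 12 September 2021: 140 days at 4% → £658000 × 4% × 140/365 = £10095.3425
13 September – 9 November 2021: 58 days at 2.35% → £658000 × 2.35% × 58/365 = £2457.1342
10 November – 31 December 2021: 52 days at 2.1% → £658000 × 2.1% × 52/365 = £1968.5918
Total = £16905.1918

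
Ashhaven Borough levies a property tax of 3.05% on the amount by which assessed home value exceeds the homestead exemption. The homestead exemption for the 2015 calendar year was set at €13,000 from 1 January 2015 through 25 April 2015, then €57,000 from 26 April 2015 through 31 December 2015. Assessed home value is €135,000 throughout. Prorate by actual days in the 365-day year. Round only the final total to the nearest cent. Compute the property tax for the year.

1 January – 25 April 2015: 115 days, exemption €13,000 → (€135,000 − €13,000) × 3.05% × 115/365 = €1,172.3699
26 April – 31 December 2015: 250 days, exemption €57,000 → (€135,000 − €57,000) × 3.05% × 250/365 = €1,629.4521
Total = €2,801.8219

€2,801.82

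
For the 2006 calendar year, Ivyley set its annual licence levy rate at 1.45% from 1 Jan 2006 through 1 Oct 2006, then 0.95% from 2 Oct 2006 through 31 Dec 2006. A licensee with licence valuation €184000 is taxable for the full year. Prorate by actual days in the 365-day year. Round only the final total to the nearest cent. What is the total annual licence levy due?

1 Jan – 1 Oct 2006: 274 days at 1.45% → €184000 × 1.45% × 274/365 = €2002.8274
2 Oct – 31 Dec 2006: 91 days at 0.95% → €184000 × 0.95% × 91/365 = €435.8027
Total = €2438.6301

€2438.63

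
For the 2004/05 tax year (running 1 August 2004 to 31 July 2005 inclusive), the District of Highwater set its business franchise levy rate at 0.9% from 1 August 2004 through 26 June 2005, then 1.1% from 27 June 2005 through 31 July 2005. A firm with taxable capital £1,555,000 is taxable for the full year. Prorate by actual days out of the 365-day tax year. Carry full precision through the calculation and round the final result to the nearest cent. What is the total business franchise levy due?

£14,293.22

1 August 2004 – 26 June 2005: 330 days at 0.9% → £1,555,000 × 0.9% × 330/365 = £12,653.0137
27 June – 31 July 2005: 35 days at 1.1% → £1,555,000 × 1.1% × 35/365 = £1,640.2055
Total = £14,293.2192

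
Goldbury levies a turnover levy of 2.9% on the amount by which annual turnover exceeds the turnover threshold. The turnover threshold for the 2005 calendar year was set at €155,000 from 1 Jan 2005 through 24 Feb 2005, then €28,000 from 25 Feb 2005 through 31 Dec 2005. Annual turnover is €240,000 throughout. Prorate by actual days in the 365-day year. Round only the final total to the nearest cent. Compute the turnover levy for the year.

€5,593.03

1 Jan – 24 Feb 2005: 55 days, exemption €155,000 → (€240,000 − €155,000) × 2.9% × 55/365 = €371.4384
25 Feb – 31 Dec 2005: 310 days, exemption €28,000 → (€240,000 − €28,000) × 2.9% × 310/365 = €5,221.5890
Total = €5,593.0274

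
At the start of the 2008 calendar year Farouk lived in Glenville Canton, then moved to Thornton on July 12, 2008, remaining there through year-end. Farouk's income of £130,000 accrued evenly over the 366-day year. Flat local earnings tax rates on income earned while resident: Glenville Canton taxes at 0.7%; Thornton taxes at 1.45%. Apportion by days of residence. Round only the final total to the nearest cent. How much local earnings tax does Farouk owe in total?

Glenville Canton, January 1 – July 11, 2008: 193 days → £130,000 × 0.7% × 193/366 = £479.8634
Thornton, July 12 – December 31, 2008: 173 days → £130,000 × 1.45% × 173/366 = £890.9973
Total = £1,370.8607

£1,370.86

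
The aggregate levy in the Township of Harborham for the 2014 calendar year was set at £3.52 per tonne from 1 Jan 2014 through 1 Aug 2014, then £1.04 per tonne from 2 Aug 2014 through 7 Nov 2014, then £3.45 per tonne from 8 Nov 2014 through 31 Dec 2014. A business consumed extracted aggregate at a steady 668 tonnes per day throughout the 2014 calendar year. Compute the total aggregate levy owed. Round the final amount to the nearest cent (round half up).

£693370.64

1 Jan – 1 Aug 2014: 213 days × 668 tonnes/day = 142,284 tonnes at £3.52/tonne → £500839.68
2 Aug – 7 Nov 2014: 98 days × 668 tonnes/day = 65,464 tonnes at £1.04/tonne → £68082.56
8 Nov – 31 Dec 2014: 54 days × 668 tonnes/day = 36,072 tonnes at £3.45/tonne → £124448.40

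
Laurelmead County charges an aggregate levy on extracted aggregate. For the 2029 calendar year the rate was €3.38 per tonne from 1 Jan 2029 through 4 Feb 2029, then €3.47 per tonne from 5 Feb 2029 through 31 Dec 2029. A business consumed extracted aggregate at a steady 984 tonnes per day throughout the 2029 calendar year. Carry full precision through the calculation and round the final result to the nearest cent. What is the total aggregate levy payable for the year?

€1,243,185.60

1 Jan – 4 Feb 2029: 35 days × 984 tonnes/day = 34,440 tonnes at €3.38/tonne → €116,407.20
5 Feb – 31 Dec 2029: 330 days × 984 tonnes/day = 324,720 tonnes at €3.47/tonne → €1,126,778.40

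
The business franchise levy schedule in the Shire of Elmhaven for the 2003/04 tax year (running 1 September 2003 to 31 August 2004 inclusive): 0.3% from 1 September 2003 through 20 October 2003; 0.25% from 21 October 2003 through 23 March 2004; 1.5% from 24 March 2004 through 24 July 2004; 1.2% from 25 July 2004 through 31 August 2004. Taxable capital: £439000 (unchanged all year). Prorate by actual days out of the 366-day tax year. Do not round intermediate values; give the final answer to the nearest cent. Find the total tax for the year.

£3404.65

1 September – 20 October 2003: 50 days at 0.3% → £439000 × 0.3% × 50/366 = £179.9180
21 October 2003 – 23 March 2004: 155 days at 0.25% → £439000 × 0.25% × 155/366 = £464.7883
24 March – 24 July 2004: 123 days at 1.5% → £439000 × 1.5% × 123/366 = £2212.9918
25 July – 31 August 2004: 38 days at 1.2% → £439000 × 1.2% × 38/366 = £546.9508
Total = £3404.6489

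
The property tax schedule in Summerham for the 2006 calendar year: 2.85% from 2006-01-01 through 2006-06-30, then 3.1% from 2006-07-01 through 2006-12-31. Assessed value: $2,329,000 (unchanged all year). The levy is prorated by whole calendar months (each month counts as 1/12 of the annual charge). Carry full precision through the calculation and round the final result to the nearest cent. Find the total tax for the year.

2006-01-01 to 2006-06-30: 6 months at 2.85% → $2,329,000 × 2.85% × 6/12 = $33,188.2500
2006-07-01 to 2006-12-31: 6 months at 3.1% → $2,329,000 × 3.1% × 6/12 = $36,099.5000
Total = $69,287.7500

$69,287.75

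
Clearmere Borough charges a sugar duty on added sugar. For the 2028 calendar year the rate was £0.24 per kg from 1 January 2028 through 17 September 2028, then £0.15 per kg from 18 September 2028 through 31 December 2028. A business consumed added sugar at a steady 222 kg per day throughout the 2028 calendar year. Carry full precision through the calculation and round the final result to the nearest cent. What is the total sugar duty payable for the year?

1 January – 17 September 2028: 261 days × 222 kg/day = 57,942 kg at £0.24/kg → £13,906.08
18 September – 31 December 2028: 105 days × 222 kg/day = 23,310 kg at £0.15/kg → £3,496.50

£17,402.58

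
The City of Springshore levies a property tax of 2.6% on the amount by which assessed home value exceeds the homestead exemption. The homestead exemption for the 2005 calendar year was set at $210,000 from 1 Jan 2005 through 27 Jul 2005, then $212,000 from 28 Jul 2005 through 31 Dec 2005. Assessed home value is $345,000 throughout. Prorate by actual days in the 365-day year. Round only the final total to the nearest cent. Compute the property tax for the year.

1 Jan – 27 Jul 2005: 208 days, exemption $210,000 → ($345,000 − $210,000) × 2.6% × 208/365 = $2,000.2192
28 Jul – 31 Dec 2005: 157 days, exemption $212,000 → ($345,000 − $212,000) × 2.6% × 157/365 = $1,487.4137
Total = $3,487.6329

$3,487.63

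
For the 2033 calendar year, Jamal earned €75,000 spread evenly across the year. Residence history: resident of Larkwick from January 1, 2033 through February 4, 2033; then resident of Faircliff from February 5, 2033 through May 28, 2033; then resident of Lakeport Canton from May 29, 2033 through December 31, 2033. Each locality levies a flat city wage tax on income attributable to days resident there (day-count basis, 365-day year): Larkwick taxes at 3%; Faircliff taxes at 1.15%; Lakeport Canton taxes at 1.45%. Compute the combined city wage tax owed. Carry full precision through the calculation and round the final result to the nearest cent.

€1,129.32

Larkwick, January 1 – February 4, 2033: 35 days → €75,000 × 3% × 35/365 = €215.7534
Faircliff, February 5 – May 28, 2033: 113 days → €75,000 × 1.15% × 113/365 = €267.0205
Lakeport Canton, May 29 – December 31, 2033: 217 days → €75,000 × 1.45% × 217/365 = €646.5411
Total = €1,129.3151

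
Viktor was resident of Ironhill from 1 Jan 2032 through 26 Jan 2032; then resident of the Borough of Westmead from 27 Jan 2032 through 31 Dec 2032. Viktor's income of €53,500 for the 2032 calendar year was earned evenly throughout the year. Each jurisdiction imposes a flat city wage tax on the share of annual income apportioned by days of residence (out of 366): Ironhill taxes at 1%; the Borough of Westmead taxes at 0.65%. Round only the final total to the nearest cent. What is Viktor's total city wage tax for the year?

Ironhill, 1 Jan – 26 Jan 2032: 26 days → €53,500 × 1% × 26/366 = €38.0055
The Borough of Westmead, 27 Jan – 31 Dec 2032: 340 days → €53,500 × 0.65% × 340/366 = €323.0464
Total = €361.0519

€361.05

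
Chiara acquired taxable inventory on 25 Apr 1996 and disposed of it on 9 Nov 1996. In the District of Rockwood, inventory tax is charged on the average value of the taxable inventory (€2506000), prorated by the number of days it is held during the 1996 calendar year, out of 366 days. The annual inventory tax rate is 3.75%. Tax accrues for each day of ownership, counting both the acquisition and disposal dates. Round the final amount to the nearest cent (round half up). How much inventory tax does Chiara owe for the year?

Days held (25 Apr – 9 Nov 1996): 199 out of 366
Tax = €2506000 × 3.75% × 199/366 = €51095.6967

€51095.70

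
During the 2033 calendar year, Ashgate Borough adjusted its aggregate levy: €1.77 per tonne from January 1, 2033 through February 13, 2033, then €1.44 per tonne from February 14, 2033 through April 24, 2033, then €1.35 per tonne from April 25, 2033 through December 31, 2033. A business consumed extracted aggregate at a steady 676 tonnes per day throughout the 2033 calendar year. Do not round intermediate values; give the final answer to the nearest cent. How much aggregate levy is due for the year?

€349,850.28

January 1 – February 13, 2033: 44 days × 676 tonnes/day = 29,744 tonnes at €1.77/tonne → €52,646.88
February 14 – April 24, 2033: 70 days × 676 tonnes/day = 47,320 tonnes at €1.44/tonne → €68,140.80
April 25 – December 31, 2033: 251 days × 676 tonnes/day = 169,676 tonnes at €1.35/tonne → €229,062.60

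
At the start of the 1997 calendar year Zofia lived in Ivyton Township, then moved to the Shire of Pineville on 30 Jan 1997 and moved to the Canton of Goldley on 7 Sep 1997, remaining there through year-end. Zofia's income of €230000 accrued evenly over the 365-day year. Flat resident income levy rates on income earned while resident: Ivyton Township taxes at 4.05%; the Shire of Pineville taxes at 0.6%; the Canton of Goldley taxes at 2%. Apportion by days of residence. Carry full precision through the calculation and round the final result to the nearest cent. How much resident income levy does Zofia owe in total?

Ivyton Township, 1 Jan – 29 Jan 1997: 29 days → €230000 × 4.05% × 29/365 = €740.0959
The Shire of Pineville, 30 Jan – 6 Sep 1997: 220 days → €230000 × 0.6% × 220/365 = €831.7808
The Canton of Goldley, 7 Sep – 31 Dec 1997: 116 days → €230000 × 2% × 116/365 = €1461.9178
Total = €3033.7945

€3033.79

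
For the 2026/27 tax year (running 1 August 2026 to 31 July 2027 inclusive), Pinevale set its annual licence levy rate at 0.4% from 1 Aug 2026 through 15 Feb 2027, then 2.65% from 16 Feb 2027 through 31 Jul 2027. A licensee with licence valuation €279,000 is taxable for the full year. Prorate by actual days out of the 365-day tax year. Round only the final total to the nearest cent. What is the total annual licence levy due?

1 Aug 2026 – 15 Feb 2027: 199 days at 0.4% → €279,000 × 0.4% × 199/365 = €608.4493
16 Feb – 31 Jul 2027: 166 days at 2.65% → €279,000 × 2.65% × 166/365 = €3,362.5233
Total = €3,970.9726

€3,970.97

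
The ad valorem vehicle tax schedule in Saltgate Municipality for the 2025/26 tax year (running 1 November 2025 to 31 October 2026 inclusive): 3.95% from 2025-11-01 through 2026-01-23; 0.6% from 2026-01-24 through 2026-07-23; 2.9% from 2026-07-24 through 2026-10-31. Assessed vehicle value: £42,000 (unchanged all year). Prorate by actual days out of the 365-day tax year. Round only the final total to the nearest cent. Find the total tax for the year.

£840.46

2025-11-01 to 2026-01-23: 84 days at 3.95% → £42,000 × 3.95% × 84/365 = £381.7973
2026-01-24 to 2026-07-23: 181 days at 0.6% → £42,000 × 0.6% × 181/365 = £124.9644
2026-07-24 to 2026-10-31: 100 days at 2.9% → £42,000 × 2.9% × 100/365 = £333.6986
Total = £840.4603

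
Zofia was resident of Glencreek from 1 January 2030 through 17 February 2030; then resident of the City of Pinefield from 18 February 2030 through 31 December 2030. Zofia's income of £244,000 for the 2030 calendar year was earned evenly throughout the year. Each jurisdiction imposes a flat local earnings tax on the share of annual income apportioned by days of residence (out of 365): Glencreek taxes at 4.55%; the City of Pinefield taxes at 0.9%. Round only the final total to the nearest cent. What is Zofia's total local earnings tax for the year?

£3,367.20

Glencreek, 1 January – 17 February 2030: 48 days → £244,000 × 4.55% × 48/365 = £1,459.9890
The City of Pinefield, 18 February – 31 December 2030: 317 days → £244,000 × 0.9% × 317/365 = £1,907.2110
Total = £3,367.2000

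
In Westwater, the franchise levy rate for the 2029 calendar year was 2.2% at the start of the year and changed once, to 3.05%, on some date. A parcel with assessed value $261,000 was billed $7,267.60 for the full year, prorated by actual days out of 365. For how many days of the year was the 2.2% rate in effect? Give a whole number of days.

114 days

Let d = days at the first rate; then 365 − d days at the second rate.
$261,000 × [2.2%·d + 3.05%·(365−d)] / 365 = $7,267.60
Solving gives d = 114, so the new rate took effect on 25 April 2029.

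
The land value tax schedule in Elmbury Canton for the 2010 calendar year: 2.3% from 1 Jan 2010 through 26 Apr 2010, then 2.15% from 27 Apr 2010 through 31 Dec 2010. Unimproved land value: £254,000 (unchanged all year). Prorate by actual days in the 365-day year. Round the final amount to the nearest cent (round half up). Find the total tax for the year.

£5,582.08

1 Jan – 26 Apr 2010: 116 days at 2.3% → £254,000 × 2.3% × 116/365 = £1,856.6356
27 Apr – 31 Dec 2010: 249 days at 2.15% → £254,000 × 2.15% × 249/365 = £3,725.4493
Total = £5,582.0849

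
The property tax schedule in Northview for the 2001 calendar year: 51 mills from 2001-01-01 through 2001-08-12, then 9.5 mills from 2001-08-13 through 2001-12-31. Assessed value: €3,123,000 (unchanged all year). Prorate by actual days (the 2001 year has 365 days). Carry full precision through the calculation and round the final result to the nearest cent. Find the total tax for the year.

2001-01-01 to 2001-08-12: 224 days at 51 mills → €3,123,000 × 5.1% × 224/365 = €97,745.6219
2001-08-13 to 2001-12-31: 141 days at 9.5 mills → €3,123,000 × 0.95% × 141/365 = €11,460.9822
Total = €109,206.6041

€109,206.60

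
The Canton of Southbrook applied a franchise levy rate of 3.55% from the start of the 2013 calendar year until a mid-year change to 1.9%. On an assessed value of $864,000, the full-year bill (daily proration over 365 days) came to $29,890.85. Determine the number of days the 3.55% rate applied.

Let d = days at the first rate; then 365 − d days at the second rate.
$864,000 × [3.55%·d + 1.9%·(365−d)] / 365 = $29,890.85
Solving gives d = 345, so the new rate took effect on December 12, 2013.

345 days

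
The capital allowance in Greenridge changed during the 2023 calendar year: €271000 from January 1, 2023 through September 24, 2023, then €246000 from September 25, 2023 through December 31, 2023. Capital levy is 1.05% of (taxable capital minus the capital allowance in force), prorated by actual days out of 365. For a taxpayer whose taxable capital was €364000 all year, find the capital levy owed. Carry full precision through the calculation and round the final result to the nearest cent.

January 1 – September 24, 2023: 267 days, exemption €271000 → (€364000 − €271000) × 1.05% × 267/365 = €714.3164
September 25 – December 31, 2023: 98 days, exemption €246000 → (€364000 − €246000) × 1.05% × 98/365 = €332.6630
Total = €1046.9795

€1046.98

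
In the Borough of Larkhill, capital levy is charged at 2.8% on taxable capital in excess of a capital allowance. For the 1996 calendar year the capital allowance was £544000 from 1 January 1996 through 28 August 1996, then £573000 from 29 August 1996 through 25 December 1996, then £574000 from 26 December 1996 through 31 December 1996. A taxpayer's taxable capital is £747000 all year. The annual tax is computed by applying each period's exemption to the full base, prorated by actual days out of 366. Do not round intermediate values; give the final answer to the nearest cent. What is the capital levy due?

1 January – 28 August 1996: 241 days, exemption £544000 → (£747000 − £544000) × 2.8% × 241/366 = £3742.7432
29 August – 25 December 1996: 119 days, exemption £573000 → (£747000 − £573000) × 2.8% × 119/366 = £1584.0656
26 December – 31 December 1996: 6 days, exemption £574000 → (£747000 − £574000) × 2.8% × 6/366 = £79.4098
Total = £5406.2186

£5406.22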